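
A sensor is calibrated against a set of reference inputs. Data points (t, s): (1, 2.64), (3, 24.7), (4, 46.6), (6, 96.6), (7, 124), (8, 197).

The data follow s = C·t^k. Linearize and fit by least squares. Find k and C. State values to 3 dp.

Linearized form: ln s = k·ln t + ln C. From the 6 transformed points,
XᵀX = [[14.4498, 8.3020]; [8.3020, 6]], rhs = [37.4039, 22.6932]ᵀ  (here Σln t = 8.3020, Σ(ln t)² = 14.4498, Σln s = 22.6932, Σln t·ln s = 37.4039).
Δ = 14.4498·6 − (8.3020)² = 17.7753; k = (37.4039·6 − 8.3020·22.6932)/17.7753 = 2.02663, ln C = (14.4498·22.6932 − 8.3020·37.4039)/17.7753 = 0.97803, so C = exp(0.97803) = 2.65921.

k = 2.027, C = 2.659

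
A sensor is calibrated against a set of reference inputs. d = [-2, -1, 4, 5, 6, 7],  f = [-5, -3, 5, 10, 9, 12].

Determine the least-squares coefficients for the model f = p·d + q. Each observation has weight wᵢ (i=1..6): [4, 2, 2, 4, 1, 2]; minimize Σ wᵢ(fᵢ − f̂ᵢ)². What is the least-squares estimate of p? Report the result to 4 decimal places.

The normal system MᵀWM·[p, q]ᵀ = MᵀWf is [[284, 38]; [38, 15]]·[p, q]ᵀ = [508, 57]ᵀ.
Determinant 284·15 − 38² = 2816.
p = (508·15 − 38·57)/2816 = 2727/1408; q = (284·57 − 38·508)/2816 = -779/704.

p = 1.9368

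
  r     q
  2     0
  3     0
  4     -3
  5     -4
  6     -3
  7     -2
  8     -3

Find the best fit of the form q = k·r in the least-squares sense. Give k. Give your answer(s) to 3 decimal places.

Entries of AᵀA: Σr·r = 203.
And Σr·q = -88.
Normal equations: [[203]]·[k]ᵀ = [-88]ᵀ.
Hence k = -88 / 203 ≈ -0.433498.

k = -0.433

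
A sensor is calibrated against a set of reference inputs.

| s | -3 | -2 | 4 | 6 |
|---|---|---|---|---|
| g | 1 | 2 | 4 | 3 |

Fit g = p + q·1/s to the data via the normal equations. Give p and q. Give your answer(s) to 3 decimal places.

Normal-equation sums: Σ1 = 4, Σ1/s = -5/12, Σ1/s·1/s = 65/144.
Right-hand side: Σg = 10, Σ1/s·g = 1/6.
So XᵀX·[p, q]ᵀ = Xᵀg: [[4, -5/12]; [-5/12, 65/144]]·[p, q]ᵀ = [10, 1/6]ᵀ.
Eliminating q: (65/144)·(row 1) − (-5/12)·(row 2) gives (235/144)·p = (65/144)·10 − (-5/12)·(1/6) = 55/12, so p = 132/47.
Then q = ((1/6) − (-5/12)·(132/47))/(65/144) = 696/235.

p = 2.809, q = 2.962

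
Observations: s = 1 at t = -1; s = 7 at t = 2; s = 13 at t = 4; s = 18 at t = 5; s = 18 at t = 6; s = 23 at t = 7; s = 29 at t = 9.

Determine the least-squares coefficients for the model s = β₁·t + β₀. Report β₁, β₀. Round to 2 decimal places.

β₁ = 2.84, β₀ = 2.58

The normal system AᵀA·[β₁, β₀]ᵀ = Aᵀs is [[212, 32]; [32, 7]]·[β₁, β₀]ᵀ = [685, 109]ᵀ.
Δ = 212·7 − 32² = 460.
β₁ = (685·7 − 32·109)/460 = 1307/460; β₀ = (212·109 − 32·685)/460 = 297/115.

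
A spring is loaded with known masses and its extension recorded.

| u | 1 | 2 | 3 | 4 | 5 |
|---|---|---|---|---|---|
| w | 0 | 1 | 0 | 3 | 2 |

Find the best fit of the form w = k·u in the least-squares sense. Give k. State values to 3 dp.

k = 0.436

The normal system AᵀA·[k]ᵀ = Aᵀw is [[55]]·[k]ᵀ = [24]ᵀ.
Hence k = 24 / 55 ≈ 0.436364.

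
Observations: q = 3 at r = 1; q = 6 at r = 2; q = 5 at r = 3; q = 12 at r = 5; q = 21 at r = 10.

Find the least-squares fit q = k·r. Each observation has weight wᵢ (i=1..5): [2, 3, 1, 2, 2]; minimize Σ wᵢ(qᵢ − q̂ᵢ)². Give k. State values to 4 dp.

From the data, Σwᵢ·r·r = 273.
Right-hand side: Σwᵢ·r·q = 597.
Hence k = 597 / 273 ≈ 2.18681.

k = 2.1868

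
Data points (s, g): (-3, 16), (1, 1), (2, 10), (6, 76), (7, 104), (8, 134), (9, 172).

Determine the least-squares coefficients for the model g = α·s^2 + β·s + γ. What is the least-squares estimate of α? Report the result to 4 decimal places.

Compute the Gram sums: Σs^2·s^2 = 14452, Σs^2·s = 1782, Σs^2 = 244, Σs·s = 244, Σs = 30, Σ1 = 7.
Moment sums: Σs^2·g = 30525, Σs·g = 3777, Σg = 513.
Normal equations: [[14452, 1782, 244]; [1782, 244, 30]; [244, 30, 7]]·[α, β, γ]ᵀ = [30525, 3777, 513]ᵀ.
Inverting the 3×3 Gram matrix, [α, β, γ]ᵀ = [346759/168374, 90555/168374, -67856/84187]ᵀ.

α = 2.0595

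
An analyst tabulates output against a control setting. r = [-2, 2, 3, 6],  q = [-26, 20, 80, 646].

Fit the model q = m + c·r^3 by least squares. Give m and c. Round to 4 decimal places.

m = -2.3831, c = 3.0022

With design matrix M, MᵀM = [[4, 243]; [243, 47513]] and Mᵀq = [720, 142064]ᵀ.
Δ = 4·47513 − 243² = 131003.
m = (720·47513 − 243·142064)/131003 = -312192/131003; c = (4·142064 − 243·720)/131003 = 393296/131003.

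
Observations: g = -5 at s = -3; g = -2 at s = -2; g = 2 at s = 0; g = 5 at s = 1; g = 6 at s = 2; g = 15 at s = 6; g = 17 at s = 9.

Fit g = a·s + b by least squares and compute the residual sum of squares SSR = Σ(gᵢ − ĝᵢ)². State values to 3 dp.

SSR = 9.836

Forming XᵀX = [[135, 13]; [13, 7]] and Xᵀg = [279, 38]ᵀ gives XᵀX·[a, b]ᵀ = Xᵀg.
Δ = 135·7 − 13² = 776.
a = (279·7 − 13·38)/776 = 1459/776; b = (135·38 − 13·279)/776 = 1503/776.
Residuals: -503/388, -137/776, 49/776, 459/388, 235/776, 1383/776, -721/388; SSR = 7633/776.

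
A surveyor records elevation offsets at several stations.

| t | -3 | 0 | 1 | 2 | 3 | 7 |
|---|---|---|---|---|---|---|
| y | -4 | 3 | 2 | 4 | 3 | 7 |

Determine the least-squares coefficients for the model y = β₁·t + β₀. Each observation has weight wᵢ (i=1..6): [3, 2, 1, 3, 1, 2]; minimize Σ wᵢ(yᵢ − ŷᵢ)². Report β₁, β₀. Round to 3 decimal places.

β₁ = 1.074, β₀ = 0.741

XᵀWX·[β₁, β₀]ᵀ = XᵀWy reads: 147·β₁ + 15·β₀ = 169;  15·β₁ + 12·β₀ = 25.
(Σwᵢ·t·t = 147, Σwᵢ·t = 15, Σwᵢ·1 = 12, Σwᵢ·t·y = 169, Σwᵢ·y = 25.)
Determinant 147·12 − 15² = 1539.
β₁ = (169·12 − 15·25)/1539 = 29/27; β₀ = (147·25 − 15·169)/1539 = 20/27.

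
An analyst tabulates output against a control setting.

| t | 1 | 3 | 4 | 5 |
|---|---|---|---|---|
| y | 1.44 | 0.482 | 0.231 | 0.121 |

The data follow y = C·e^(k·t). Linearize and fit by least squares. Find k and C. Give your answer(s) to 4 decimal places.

k = -0.6209, C = 2.8076

With ln yᵢ as the transformed response and tᵢ as the regressor:
Σt = 13.0000, Σ(t)² = 51.0000, Σln y = -3.9425, Σt·ln y = -18.2460.
Equations: 51.0000·k + 13.0000·ln C = -18.2460;  13.0000·k + 4·ln C = -3.9425.
Slope k = (n·Σt·ln y − Σt·Σln y)/(n·Σ(t)² − (Σt)²) = (4·-18.2460 − 13.0000·-3.9425)/35.0000 = -0.62091; ln C = (Σln y − k·Σt)/n = 1.03233, so C = exp(1.03233) = 2.80760.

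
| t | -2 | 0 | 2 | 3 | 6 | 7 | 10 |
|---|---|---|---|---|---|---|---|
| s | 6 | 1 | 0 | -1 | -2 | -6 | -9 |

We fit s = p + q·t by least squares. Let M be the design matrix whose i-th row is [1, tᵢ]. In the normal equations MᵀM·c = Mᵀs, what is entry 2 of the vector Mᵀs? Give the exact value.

-159

Entry 2 ↔ basis t, so (Mᵀs)_{2} = Σᵢ (t)·sᵢ = (-2)·(6) + (0)·(1) + (2)·(0) + (3)·(-1) + (6)·(-2) + (7)·(-6) + (10)·(-9) = -159.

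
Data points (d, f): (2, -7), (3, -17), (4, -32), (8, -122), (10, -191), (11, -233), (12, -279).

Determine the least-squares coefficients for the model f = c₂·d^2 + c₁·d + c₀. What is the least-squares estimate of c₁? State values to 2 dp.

The normal equations are: 49826·c₂ + 4670·c₁ + 458·c₀ = -95970;  4670·c₂ + 458·c₁ + 50·c₀ = -8990;  458·c₂ + 50·c₁ + 7·c₀ = -881.
Solving the 3×3 system (Gaussian elimination) gives c₂ = -11681/5874, c₁ = 5/6, c₀ = -1663/979.

c₁ = 0.83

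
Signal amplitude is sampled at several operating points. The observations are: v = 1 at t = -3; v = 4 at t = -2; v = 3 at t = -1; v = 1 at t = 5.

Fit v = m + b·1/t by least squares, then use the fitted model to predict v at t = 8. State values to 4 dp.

v̂ = 1.1906

Normal-equation sums: Σ1 = 4, Σ1/t = -49/30, Σ1/t·1/t = 1261/900.
And Σv = 9, Σ1/t·v = -77/15.
So MᵀM·[m, b]ᵀ = Mᵀv: [[4, -49/30]; [-49/30, 1261/900]]·[m, b]ᵀ = [9, -77/15]ᵀ.
Determinant 4·(1261/900) − (-49/30)² = 881/300.
m = (9·(1261/900) − (-49/30)·(-77/15))/(881/300) = 3803/2643; b = (4·(-77/15) − (-49/30)·9)/(881/300) = -1750/881.
At t = 8: v̂ = (3803/2643)·(1) + (-1750/881)·(1/8) = 12587/10572.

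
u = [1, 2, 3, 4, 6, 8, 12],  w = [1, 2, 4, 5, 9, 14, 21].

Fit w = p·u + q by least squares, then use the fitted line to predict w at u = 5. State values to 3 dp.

ŵ = 7.732

From the data, Σu·u = 274, Σu = 36, Σ1 = 7.
Right-hand side: Σu·w = 455, Σw = 56.
det = 274·7 − 36² = 622.
p = (455·7 − 36·56)/622 = 1169/622; q = (274·56 − 36·455)/622 = -518/311.
At u = 5: ŵ = (1169/622)·(5) + (-518/311)·(1) = 4809/622.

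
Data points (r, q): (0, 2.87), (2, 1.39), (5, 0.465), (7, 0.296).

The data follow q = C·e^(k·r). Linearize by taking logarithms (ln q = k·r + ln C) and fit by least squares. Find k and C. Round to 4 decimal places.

k = -0.3308, C = 2.7400

Linearized form: ln q = k·r + ln C. From the 4 transformed points,
XᵀX = [[78.0000, 14.0000]; [14.0000, 4]], rhs = [-11.6918, -0.5995]ᵀ  (here Σr = 14.0000, Σ(r)² = 78.0000, Σln q = -0.5995, Σr·ln q = -11.6918).
Δ = 78.0000·4 − (14.0000)² = 116.0000; k = (-11.6918·4 − 14.0000·-0.5995)/116.0000 = -0.33081, ln C = (78.0000·-0.5995 − 14.0000·-11.6918)/116.0000 = 1.00796, so C = exp(1.00796) = 2.74001.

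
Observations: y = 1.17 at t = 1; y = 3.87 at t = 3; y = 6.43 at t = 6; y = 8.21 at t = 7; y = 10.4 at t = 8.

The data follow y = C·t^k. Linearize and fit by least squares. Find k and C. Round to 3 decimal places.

Let Y = ln y. Fitting Y = k·ln t + ln C by least squares:
XᵀX = [[12.5280, 6.9157]; [6.9157, 5]], rhs = [13.7876, 7.8184]ᵀ  (here Σln t = 6.9157, Σ(ln t)² = 12.5280, Σln y = 7.8184, Σln t·ln y = 13.7876).
Δ = 12.5280·5 − (6.9157)² = 14.8127; k = (13.7876·5 − 6.9157·7.8184)/14.8127 = 1.00374, ln C = (12.5280·7.8184 − 6.9157·13.7876)/14.8127 = 0.17536, so C = exp(0.17536) = 1.19167.

k = 1.004, C = 1.192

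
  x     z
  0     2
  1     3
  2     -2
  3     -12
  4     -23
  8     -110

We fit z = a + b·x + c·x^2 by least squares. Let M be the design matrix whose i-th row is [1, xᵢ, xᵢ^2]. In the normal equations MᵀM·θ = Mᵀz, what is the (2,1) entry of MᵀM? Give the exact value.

18

Row 2 ↔ basis x, column 1 ↔ basis 1, so (MᵀM)_{2,1} = Σᵢ x = (0)·(1) + (1)·(1) + (2)·(1) + (3)·(1) + (4)·(1) + (8)·(1) = 18.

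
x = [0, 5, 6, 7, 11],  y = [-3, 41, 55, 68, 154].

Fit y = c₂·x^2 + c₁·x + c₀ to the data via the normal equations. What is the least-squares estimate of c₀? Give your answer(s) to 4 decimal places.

c₀ = -2.7639

Entries of AᵀA: Σx^2·x^2 = 18963, Σx^2·x = 2015, Σx^2 = 231, Σx·x = 231, Σx = 29, Σ1 = 5.
For Aᵀy: Σx^2·y = 24971, Σx·y = 2705, Σy = 315.
So AᵀA·[c₂, c₁, c₀]ᵀ = Aᵀy: [[18963, 2015, 231]; [2015, 231, 29]; [231, 29, 5]]·[c₂, c₁, c₀]ᵀ = [24971, 2705, 315]ᵀ.
Solving the 3×3 system (Gaussian elimination) gives c₂ = 76781/80959, c₁ = 306361/80959, c₀ = -223759/80959.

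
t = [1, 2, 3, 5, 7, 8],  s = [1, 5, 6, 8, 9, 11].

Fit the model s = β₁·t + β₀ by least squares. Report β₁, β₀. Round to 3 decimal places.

The normal equations are: 152·β₁ + 26·β₀ = 220;  26·β₁ + 6·β₀ = 40.
(Σt·t = 152, Σt = 26, Σ1 = 6, Σt·s = 220, Σs = 40.)
det = 152·6 − 26² = 236.
β₁ = (220·6 − 26·40)/236 = 70/59; β₀ = (152·40 − 26·220)/236 = 90/59.

β₁ = 1.186, β₀ = 1.525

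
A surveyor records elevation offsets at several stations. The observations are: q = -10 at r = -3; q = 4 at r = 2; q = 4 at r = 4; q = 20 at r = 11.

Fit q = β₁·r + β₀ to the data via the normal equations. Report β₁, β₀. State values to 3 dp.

β₁ = 2.089, β₀ = -2.812

MᵀM·[β₁, β₀]ᵀ = Mᵀq reads: 150·β₁ + 14·β₀ = 274;  14·β₁ + 4·β₀ = 18.
(Σr·r = 150, Σr = 14, Σ1 = 4, Σr·q = 274, Σq = 18.)
Eliminating β₀: 4·(row 1) − 14·(row 2) gives 404·β₁ = 4·274 − 14·18 = 844, so β₁ = 211/101.
Then β₀ = (18 − 14·(211/101))/4 = -284/101.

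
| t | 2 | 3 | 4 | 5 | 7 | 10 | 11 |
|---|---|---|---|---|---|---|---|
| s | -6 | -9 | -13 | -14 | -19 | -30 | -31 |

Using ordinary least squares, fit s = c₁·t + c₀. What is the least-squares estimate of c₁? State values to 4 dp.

c₁ = -2.8194

Sums needed: Σt·t = 324, Σt = 42, Σ1 = 7.
For Aᵀs: Σt·s = -935, Σs = -122.
Normal equations: [[324, 42]; [42, 7]]·[c₁, c₀]ᵀ = [-935, -122]ᵀ.
Eliminating c₀: 7·(row 1) − 42·(row 2) gives 504·c₁ = 7·(-935) − 42·(-122) = -1421, so c₁ = -203/72.
Then c₀ = ((-122) − 42·(-203/72))/7 = -43/84.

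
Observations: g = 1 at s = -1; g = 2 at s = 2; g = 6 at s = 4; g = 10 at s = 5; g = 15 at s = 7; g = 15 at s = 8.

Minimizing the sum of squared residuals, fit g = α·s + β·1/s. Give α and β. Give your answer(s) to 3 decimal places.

α = 2.025, β = -3.337

Compute the Gram sums: Σs·s = 159, Σs·1/s = 6, Σ1/s·1/s = 108861/78400.
Right-hand side: Σs·g = 302, Σ1/s·g = 421/56.
Normal equations: [[159, 6]; [6, 108861/78400]]·[α, β]ᵀ = [302, 421/56]ᵀ.
det = 159·(108861/78400) − 6² = 14486499/78400.
α = (302·(108861/78400) − 6·(421/56))/(14486499/78400) = 3259958/1609611; β = (159·(421/56) − 6·302)/(14486499/78400) = -1790600/536537.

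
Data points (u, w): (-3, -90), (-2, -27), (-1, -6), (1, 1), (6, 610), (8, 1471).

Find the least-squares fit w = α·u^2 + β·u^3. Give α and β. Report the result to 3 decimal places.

Entries of MᵀM: Σu^2·u^2 = 5491, Σu^2·u^3 = 40269, Σu^3·u^3 = 309595.
Right-hand side: Σu^2·w = 115181, Σu^3·w = 887565.
So MᵀM·[α, β]ᵀ = Mᵀw: [[5491, 40269]; [40269, 309595]]·[α, β]ᵀ = [115181, 887565]ᵀ.
Eliminating β: 309595·(row 1) − 40269·(row 2) gives 78393784·α = 309595·115181 − 40269·887565 = -81893290, so α = -94565/90524.
Then β = (887565 − 40269·(-94565/90524))/309595 = 117697863/39196892.

α = -1.045, β = 3.003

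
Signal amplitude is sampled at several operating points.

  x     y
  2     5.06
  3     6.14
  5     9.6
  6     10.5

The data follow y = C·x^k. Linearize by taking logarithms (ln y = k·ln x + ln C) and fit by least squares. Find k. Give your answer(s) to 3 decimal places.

k = 0.698

Let Y = ln y. Fitting Y = k·ln x + ln C by least squares:
Σln x = 5.1930, Σ(ln x)² = 7.4881, Σln y = 8.0493, Σln x·ln y = 10.9709.
Normal system: [[7.4881, 5.1930]; [5.1930, 4]]·[k, ln C]ᵀ = [10.9709, 8.0493]ᵀ.
Slope k = (n·Σln x·ln y − Σln x·Σln y)/(n·Σ(ln x)² − (Σln x)²) = (4·10.9709 − 5.1930·8.0493)/2.9856 = 0.69795; ln C = (Σln y − k·Σln x)/n = 1.10623.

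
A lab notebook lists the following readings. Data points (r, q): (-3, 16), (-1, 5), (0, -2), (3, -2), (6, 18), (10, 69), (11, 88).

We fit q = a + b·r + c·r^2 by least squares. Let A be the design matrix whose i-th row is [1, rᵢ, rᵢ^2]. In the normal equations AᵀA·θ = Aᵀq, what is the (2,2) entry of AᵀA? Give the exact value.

Row 2 ↔ basis r, column 2 ↔ basis r, so (AᵀA)_{2,2} = Σᵢ (r)·(r) = (-3)·(-3) + (-1)·(-1) + (0)·(0) + (3)·(3) + (6)·(6) + (10)·(10) + (11)·(11) = 276.

276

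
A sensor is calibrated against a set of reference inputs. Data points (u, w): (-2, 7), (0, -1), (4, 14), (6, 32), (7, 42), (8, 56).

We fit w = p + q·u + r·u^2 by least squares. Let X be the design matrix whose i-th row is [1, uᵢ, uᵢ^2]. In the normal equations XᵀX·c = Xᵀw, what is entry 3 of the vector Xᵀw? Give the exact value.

Entry 3 ↔ basis u^2, so (Xᵀw)_{3} = Σᵢ (u^2)·wᵢ = (4)·(7) + (0)·(-1) + (16)·(14) + (36)·(32) + (49)·(42) + (64)·(56) = 7046.

7046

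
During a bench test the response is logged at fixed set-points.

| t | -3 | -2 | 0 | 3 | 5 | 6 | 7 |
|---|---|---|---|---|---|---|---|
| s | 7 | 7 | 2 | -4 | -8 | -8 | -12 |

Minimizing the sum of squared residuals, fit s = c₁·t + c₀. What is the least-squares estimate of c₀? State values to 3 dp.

The normal system AᵀA·[c₁, c₀]ᵀ = Aᵀs is [[132, 16]; [16, 7]]·[c₁, c₀]ᵀ = [-219, -16]ᵀ.
det = 132·7 − 16² = 668.
c₁ = ((-219)·7 − 16·(-16))/668 = -1277/668; c₀ = (132·(-16) − 16·(-219))/668 = 348/167.

c₀ = 2.084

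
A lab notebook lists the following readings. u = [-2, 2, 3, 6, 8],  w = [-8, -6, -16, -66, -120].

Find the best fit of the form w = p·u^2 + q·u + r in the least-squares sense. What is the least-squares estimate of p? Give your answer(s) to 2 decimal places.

XᵀX·[p, q, r]ᵀ = Xᵀw reads: 5505·p + 755·q + 117·r = -10256;  755·p + 117·q + 17·r = -1400;  117·p + 17·q + 5·r = -216.
Inverting the 3×3 Gram matrix, [p, q, r]ᵀ = [-87728/45283, 20204/45283, 3988/6469]ᵀ.

p = -1.94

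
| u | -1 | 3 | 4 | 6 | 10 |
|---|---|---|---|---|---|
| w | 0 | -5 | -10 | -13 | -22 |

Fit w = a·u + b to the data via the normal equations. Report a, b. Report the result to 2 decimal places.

a = -2.04, b = -1.02

Compute the Gram sums: Σu·u = 162, Σu = 22, Σ1 = 5.
Right-hand side: Σu·w = -353, Σw = -50.
So MᵀM·[a, b]ᵀ = Mᵀw: [[162, 22]; [22, 5]]·[a, b]ᵀ = [-353, -50]ᵀ.
det = 162·5 − 22² = 326.
a = ((-353)·5 − 22·(-50))/326 = -665/326; b = (162·(-50) − 22·(-353))/326 = -167/163.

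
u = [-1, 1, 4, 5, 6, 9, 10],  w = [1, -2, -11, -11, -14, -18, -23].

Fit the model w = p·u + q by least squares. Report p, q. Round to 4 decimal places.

p = -2.0994, q = -0.9458

Compute the Gram sums: Σu·u = 260, Σu = 34, Σ1 = 7.
Moment sums: Σu·w = -578, Σw = -78.
Determinant 260·7 − 34² = 664.
p = ((-578)·7 − 34·(-78))/664 = -697/332; q = (260·(-78) − 34·(-578))/664 = -157/166.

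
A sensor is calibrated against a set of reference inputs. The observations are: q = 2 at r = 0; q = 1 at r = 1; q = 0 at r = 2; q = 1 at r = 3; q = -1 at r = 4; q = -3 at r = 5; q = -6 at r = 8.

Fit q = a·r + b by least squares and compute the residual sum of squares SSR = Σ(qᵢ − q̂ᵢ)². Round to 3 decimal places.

The normal system XᵀX·[a, b]ᵀ = Xᵀq is [[119, 23]; [23, 7]]·[a, b]ᵀ = [-63, -6]ᵀ.
Eliminating b: 7·(row 1) − 23·(row 2) gives 304·a = 7·(-63) − 23·(-6) = -303, so a = -303/304.
Then b = ((-6) − 23·(-303/304))/7 = 735/304.
Residuals: -127/304, -8/19, -129/304, 239/152, 173/304, -33/76, -135/304; SSR = 1129/304.

SSR = 3.714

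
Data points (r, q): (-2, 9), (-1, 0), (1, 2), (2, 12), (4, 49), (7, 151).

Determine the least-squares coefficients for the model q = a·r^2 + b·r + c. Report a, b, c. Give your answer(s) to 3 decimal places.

a = 3.015, b = 0.723, c = -1.845

Compute the Gram sums: Σr^2·r^2 = 2691, Σr^2·r = 407, Σr^2 = 75, Σr·r = 75, Σr = 11, Σ1 = 6.
For Xᵀq: Σr^2·q = 8269, Σr·q = 1261, Σq = 223.
Inverting the 3×3 Gram matrix, [a, b, c]ᵀ = [1013/336, 81/112, -155/84]ᵀ.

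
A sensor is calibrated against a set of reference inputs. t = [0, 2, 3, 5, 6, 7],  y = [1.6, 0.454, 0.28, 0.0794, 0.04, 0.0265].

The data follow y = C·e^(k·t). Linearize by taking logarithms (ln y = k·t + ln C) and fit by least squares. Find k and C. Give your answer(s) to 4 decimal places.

k = -0.5948, C = 1.5698

Linearized form: ln y = k·t + ln C. From the 6 transformed points,
Sums: Σt = 23.0000, Σ(t)² = 123.0000, Σln y = -10.9754, Σt·ln y = -62.7920.
Normal system: [[123.0000, 23.0000]; [23.0000, 6]]·[k, ln C]ᵀ = [-62.7920, -10.9754]ᵀ.
Δ = 123.0000·6 − (23.0000)² = 209.0000; k = (-62.7920·6 − 23.0000·-10.9754)/209.0000 = -0.59483, ln C = (123.0000·-10.9754 − 23.0000·-62.7920)/209.0000 = 0.45094, so C = exp(0.45094) = 1.56979.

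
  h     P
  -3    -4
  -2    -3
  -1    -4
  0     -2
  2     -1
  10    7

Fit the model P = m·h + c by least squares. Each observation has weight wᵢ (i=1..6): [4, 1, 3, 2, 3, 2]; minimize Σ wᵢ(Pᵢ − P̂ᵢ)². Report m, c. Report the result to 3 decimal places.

m = 0.859, c = -2.115

Compute the Gram sums: Σwᵢ·h·h = 255, Σwᵢ·h = 9, Σwᵢ·1 = 15.
And Σwᵢ·h·P = 200, Σwᵢ·P = -24.
So XᵀWX·[m, c]ᵀ = XᵀWP: [[255, 9]; [9, 15]]·[m, c]ᵀ = [200, -24]ᵀ.
det = 255·15 − 9² = 3744.
m = (200·15 − 9·(-24))/3744 = 67/78; c = (255·(-24) − 9·200)/3744 = -55/26.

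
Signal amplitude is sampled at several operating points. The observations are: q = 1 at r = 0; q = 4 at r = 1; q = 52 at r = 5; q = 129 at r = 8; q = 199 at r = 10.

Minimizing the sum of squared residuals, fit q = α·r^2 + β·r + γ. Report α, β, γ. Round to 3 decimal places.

α = 1.916, β = 0.625, γ = 1.180

Normal-equation sums: Σr^2·r^2 = 14722, Σr^2·r = 1638, Σr^2 = 190, Σr·r = 190, Σr = 24, Σ1 = 5.
Right-hand side: Σr^2·q = 29460, Σr·q = 3286, Σq = 385.
AᵀA·[α, β, γ]ᵀ = Aᵀq becomes [[14722, 1638, 190]; [1638, 190, 24]; [190, 24, 5]]·[α, β, γ]ᵀ = [29460, 3286, 385]ᵀ.
Row-reducing yields α = 1855/968, β = 5/8, γ = 571/484.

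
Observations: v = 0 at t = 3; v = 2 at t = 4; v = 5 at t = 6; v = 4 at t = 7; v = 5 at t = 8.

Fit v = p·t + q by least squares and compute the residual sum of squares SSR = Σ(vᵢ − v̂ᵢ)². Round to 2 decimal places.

Compute the Gram sums: Σt·t = 174, Σt = 28, Σ1 = 5.
Moment sums: Σt·v = 106, Σv = 16.
Normal equations: [[174, 28]; [28, 5]]·[p, q]ᵀ = [106, 16]ᵀ.
Eliminating q: 5·(row 1) − 28·(row 2) gives 86·p = 5·106 − 28·16 = 82, so p = 41/43.
Then q = (16 − 28·(41/43))/5 = -92/43.
Residuals: -31/43, 14/43, 61/43, -23/43, -21/43; SSR = 136/43.

SSR = 3.16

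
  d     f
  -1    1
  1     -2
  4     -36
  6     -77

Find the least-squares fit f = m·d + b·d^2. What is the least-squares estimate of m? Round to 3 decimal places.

m = -1.571

Setting ∂/∂m … = 0 gives: 54·m + 280·b = -609;  280·m + 1554·b = -3349.
(Σd·d = 54, Σd·d^2 = 280, Σd^2·d^2 = 1554, Σd·f = -609, Σd^2·f = -3349.)
det = 54·1554 − 280² = 5516.
m = ((-609)·1554 − 280·(-3349))/5516 = -619/394; b = (54·(-3349) − 280·(-609))/5516 = -5163/2758.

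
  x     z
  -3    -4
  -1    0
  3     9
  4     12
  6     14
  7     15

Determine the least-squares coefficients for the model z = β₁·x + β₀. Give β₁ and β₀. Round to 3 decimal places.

Forming AᵀA = [[120, 16]; [16, 6]] and Aᵀz = [276, 46]ᵀ gives AᵀA·[β₁, β₀]ᵀ = Aᵀz.
Determinant 120·6 − 16² = 464.
β₁ = (276·6 − 16·46)/464 = 115/58; β₀ = (120·46 − 16·276)/464 = 69/29.

β₁ = 1.983, β₀ = 2.379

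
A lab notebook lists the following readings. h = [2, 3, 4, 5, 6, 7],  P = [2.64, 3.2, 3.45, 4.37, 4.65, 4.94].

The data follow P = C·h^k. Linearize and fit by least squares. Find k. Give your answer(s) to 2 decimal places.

k = 0.52

With ln Pᵢ as the transformed response and ln hᵢ as the regressor:
Sums: Σln h = 8.5252, Σ(ln h)² = 13.1965, Σln P = 7.9813, Σln h·ln P = 11.9031.
Normal system: [[13.1965, 8.5252]; [8.5252, 6]]·[k, ln C]ᵀ = [11.9031, 7.9813]ᵀ.
Slope k = (n·Σln h·ln P − Σln h·Σln P)/(n·Σ(ln h)² − (Σln h)²) = (6·11.9031 − 8.5252·7.9813)/6.5005 = 0.51942; ln C = (Σln P − k·Σln h)/n = 0.59219.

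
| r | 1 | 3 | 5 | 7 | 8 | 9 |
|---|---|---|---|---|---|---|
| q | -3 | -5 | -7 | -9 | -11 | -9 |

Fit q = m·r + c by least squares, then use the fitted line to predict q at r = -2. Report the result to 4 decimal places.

q̂ = -0.5439

Entries of XᵀX: Σr·r = 229, Σr = 33, Σ1 = 6.
Right-hand side: Σr·q = -285, Σq = -44.
XᵀX·[m, c]ᵀ = Xᵀq becomes [[229, 33]; [33, 6]]·[m, c]ᵀ = [-285, -44]ᵀ.
Determinant 229·6 − 33² = 285.
m = ((-285)·6 − 33·(-44))/285 = -86/95; c = (229·(-44) − 33·(-285))/285 = -671/285.
At r = -2: q̂ = (-86/95)·(-2) + (-671/285)·(1) = -31/57.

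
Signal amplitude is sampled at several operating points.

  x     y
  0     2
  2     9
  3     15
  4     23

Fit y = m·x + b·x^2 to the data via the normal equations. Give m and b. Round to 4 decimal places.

Sums needed: Σx·x = 29, Σx·x^2 = 99, Σx^2·x^2 = 353.
Right-hand side: Σx·y = 155, Σx^2·y = 539.
Eliminating b: 353·(row 1) − 99·(row 2) gives 436·m = 353·155 − 99·539 = 1354, so m = 677/218.
Then b = (539 − 99·(677/218))/353 = 143/218.

m = 3.1055, b = 0.6560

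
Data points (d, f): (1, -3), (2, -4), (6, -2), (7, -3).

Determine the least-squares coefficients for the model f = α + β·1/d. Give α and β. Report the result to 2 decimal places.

α = -2.69, β = -0.70

From the data, Σ1 = 4, Σ1/d = 38/21, Σ1/d·1/d = 1145/882.
For Xᵀf: Σf = -12, Σ1/d·f = -121/21.
Eliminating β: (1145/882)·(row 1) − (38/21)·(row 2) gives (94/49)·α = (1145/882)·(-12) − (38/21)·(-121/21) = -2272/441, so α = -1136/423.
Then β = ((-121/21) − (38/21)·(-1136/423))/(1145/882) = -98/141.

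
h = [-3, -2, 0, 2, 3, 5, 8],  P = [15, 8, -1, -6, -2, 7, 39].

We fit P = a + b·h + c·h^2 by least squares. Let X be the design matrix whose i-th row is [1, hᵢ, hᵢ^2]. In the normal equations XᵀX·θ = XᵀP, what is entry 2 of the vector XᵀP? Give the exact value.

Entry 2 ↔ basis h, so (XᵀP)_{2} = Σᵢ (h)·Pᵢ = (-3)·(15) + (-2)·(8) + (0)·(-1) + (2)·(-6) + (3)·(-2) + (5)·(7) + (8)·(39) = 268.

268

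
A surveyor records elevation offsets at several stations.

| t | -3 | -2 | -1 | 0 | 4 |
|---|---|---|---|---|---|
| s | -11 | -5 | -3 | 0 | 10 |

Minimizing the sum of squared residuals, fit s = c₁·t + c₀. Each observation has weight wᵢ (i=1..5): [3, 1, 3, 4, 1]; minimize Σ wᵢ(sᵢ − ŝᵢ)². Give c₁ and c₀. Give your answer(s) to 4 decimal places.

c₁ = 3.0520, c₀ = -0.5400

Compute the Gram sums: Σwᵢ·t·t = 50, Σwᵢ·t = -10, Σwᵢ·1 = 12.
For XᵀWs: Σwᵢ·t·s = 158, Σwᵢ·s = -37.
Δ = 50·12 − (-10)² = 500.
c₁ = (158·12 − (-10)·(-37))/500 = 763/250; c₀ = (50·(-37) − (-10)·158)/500 = -27/50.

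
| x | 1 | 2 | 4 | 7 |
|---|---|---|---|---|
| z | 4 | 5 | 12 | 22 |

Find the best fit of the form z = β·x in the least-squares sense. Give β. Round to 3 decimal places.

β = 3.086

Compute the Gram sums: Σx·x = 70.
For Mᵀz: Σx·z = 216.
Hence β = 216 / 70 ≈ 3.08571.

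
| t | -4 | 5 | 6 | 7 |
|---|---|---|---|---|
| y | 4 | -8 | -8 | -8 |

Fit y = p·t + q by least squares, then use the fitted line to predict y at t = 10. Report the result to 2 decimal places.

ŷ = -12.60

The normal system MᵀM·[p, q]ᵀ = Mᵀy is [[126, 14]; [14, 4]]·[p, q]ᵀ = [-160, -20]ᵀ.
det = 126·4 − 14² = 308.
p = ((-160)·4 − 14·(-20))/308 = -90/77; q = (126·(-20) − 14·(-160))/308 = -10/11.
At t = 10: ŷ = (-90/77)·(10) + (-10/11)·(1) = -970/77.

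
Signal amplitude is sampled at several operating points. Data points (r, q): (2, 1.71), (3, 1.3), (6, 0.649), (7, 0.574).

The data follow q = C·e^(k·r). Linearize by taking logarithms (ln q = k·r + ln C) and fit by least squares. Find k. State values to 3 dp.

Taking logs, ln q = k·r + ln C, so regress ln q on r.
XᵀX = [[98.0000, 18.0000]; [18.0000, 4]], rhs = [-4.6197, -0.1886]ᵀ  (here Σr = 18.0000, Σ(r)² = 98.0000, Σln q = -0.1886, Σr·ln q = -4.6197).
Δ = 98.0000·4 − (18.0000)² = 68.0000; k = (-4.6197·4 − 18.0000·-0.1886)/68.0000 = -0.22183, ln C = (98.0000·-0.1886 − 18.0000·-4.6197)/68.0000 = 0.95108.

k = -0.222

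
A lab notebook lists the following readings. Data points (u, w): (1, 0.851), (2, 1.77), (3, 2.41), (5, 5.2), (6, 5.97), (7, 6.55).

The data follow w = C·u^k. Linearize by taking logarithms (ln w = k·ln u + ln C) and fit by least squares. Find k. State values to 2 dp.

Let Y = ln w. Fitting Y = k·ln u + ln C by least squares:
XᵀX = [[11.2747, 7.1389]; [7.1389, 6]], rhs = [10.8742, 6.6041]ᵀ  (here Σln u = 7.1389, Σ(ln u)² = 11.2747, Σln w = 6.6041, Σln u·ln w = 10.8742).
Slope k = (n·Σln u·ln w − Σln u·Σln w)/(n·Σ(ln u)² − (Σln u)²) = (6·10.8742 − 7.1389·6.6041)/16.6845 = 1.08480; ln C = (Σln w − k·Σln u)/n = -0.19002.

k = 1.08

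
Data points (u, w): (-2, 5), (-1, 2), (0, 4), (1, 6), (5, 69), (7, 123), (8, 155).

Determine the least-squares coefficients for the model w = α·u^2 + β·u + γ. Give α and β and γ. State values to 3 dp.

α = 2.012, β = 3.002, γ = 2.890

Compute the Gram sums: Σu^2·u^2 = 7140, Σu^2·u = 972, Σu^2 = 144, Σu·u = 144, Σu = 18, Σ1 = 7.
Right-hand side: Σu^2·w = 17700, Σu·w = 2440, Σw = 364.
Solving the 3×3 system (Gaussian elimination) gives α = 1505/748, β = 20209/6732, γ = 1081/374.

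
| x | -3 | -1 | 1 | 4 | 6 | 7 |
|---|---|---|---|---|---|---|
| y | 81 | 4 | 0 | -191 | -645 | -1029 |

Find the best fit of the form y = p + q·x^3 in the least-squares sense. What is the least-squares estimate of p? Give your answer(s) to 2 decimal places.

From the data, Σ1 = 6, Σx^3 = 596, Σx^3·x^3 = 169132.
Moment sums: Σy = -1780, Σx^3·y = -506682.
AᵀA·[p, q]ᵀ = Aᵀy becomes [[6, 596]; [596, 169132]]·[p, q]ᵀ = [-1780, -506682]ᵀ.
Eliminating q: 169132·(row 1) − 596·(row 2) gives 659576·p = 169132·(-1780) − 596·(-506682) = 927512, so p = 115939/82447.
Then q = ((-506682) − 596·(115939/82447))/169132 = -494803/164894.

p = 1.41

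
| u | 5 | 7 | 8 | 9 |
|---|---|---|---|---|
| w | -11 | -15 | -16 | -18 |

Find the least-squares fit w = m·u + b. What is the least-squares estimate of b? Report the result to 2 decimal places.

b = -2.57

MᵀM·[m, b]ᵀ = Mᵀw reads: 219·m + 29·b = -450;  29·m + 4·b = -60.
(Σu·u = 219, Σu = 29, Σ1 = 4, Σu·w = -450, Σw = -60.)
det = 219·4 − 29² = 35.
m = ((-450)·4 − 29·(-60))/35 = -12/7; b = (219·(-60) − 29·(-450))/35 = -18/7.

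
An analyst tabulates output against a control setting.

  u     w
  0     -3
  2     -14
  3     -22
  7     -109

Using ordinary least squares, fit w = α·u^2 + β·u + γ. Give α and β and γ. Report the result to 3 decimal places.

α = -2.108, β = -0.319, γ = -3.371

The normal equations are: 2498·α + 378·β + 62·γ = -5595;  378·α + 62·β + 12·γ = -857;  62·α + 12·β + 4·γ = -148.
(Σu^2·u^2 = 2498, Σu^2·u = 378, Σu^2 = 62, Σu·u = 62, Σu = 12, Σ1 = 4, Σu^2·w = -5595, Σu·w = -857, Σw = -148.)
Solving the 3×3 system (Gaussian elimination) gives α = -3265/1549, β = -989/3098, γ = -5222/1549.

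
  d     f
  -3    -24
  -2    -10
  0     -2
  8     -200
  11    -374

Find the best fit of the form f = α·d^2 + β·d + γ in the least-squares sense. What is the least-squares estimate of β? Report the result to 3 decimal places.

β = -1.217

From the data, Σd^2·d^2 = 18834, Σd^2·d = 1808, Σd^2 = 198, Σd·d = 198, Σd = 14, Σ1 = 5.
Moment sums: Σd^2·f = -58310, Σd·f = -5622, Σf = -610.
So XᵀX·[α, β, γ]ᵀ = Xᵀf: [[18834, 1808, 198]; [1808, 198, 14]; [198, 14, 5]]·[α, β, γ]ᵀ = [-58310, -5622, -610]ᵀ.
Inverting the 3×3 Gram matrix, [α, β, γ]ᵀ = [-646331/217759, -264913/217759, -230134/217759]ᵀ.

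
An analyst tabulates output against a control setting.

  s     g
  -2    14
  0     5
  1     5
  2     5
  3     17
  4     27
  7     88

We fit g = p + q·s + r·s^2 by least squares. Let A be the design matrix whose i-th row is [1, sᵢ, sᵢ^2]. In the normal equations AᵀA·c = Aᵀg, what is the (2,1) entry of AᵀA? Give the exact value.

15

Row 2 ↔ basis s, column 1 ↔ basis 1, so (AᵀA)_{2,1} = Σᵢ s = (-2)·(1) + (0)·(1) + (1)·(1) + (2)·(1) + (3)·(1) + (4)·(1) + (7)·(1) = 15.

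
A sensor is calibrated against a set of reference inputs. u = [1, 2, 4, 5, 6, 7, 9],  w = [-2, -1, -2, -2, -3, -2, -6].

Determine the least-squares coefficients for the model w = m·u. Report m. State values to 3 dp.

m = -0.509

Entries of MᵀM: Σu·u = 212.
Right-hand side: Σu·w = -108.
Hence m = -108 / 212 ≈ -0.509434.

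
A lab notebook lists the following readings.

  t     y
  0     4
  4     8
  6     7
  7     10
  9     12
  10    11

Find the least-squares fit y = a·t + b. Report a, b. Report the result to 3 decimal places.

a = 0.758, b = 4.121

Sums needed: Σt·t = 282, Σt = 36, Σ1 = 6.
For Aᵀy: Σt·y = 362, Σy = 52.
Determinant 282·6 − 36² = 396.
a = (362·6 − 36·52)/396 = 25/33; b = (282·52 − 36·362)/396 = 136/33.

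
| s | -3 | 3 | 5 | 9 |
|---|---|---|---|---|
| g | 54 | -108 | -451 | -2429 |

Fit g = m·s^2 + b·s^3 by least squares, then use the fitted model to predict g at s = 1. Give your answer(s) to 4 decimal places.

ĝ = -6.0356

Compute the Gram sums: Σs^2·s^2 = 7348, Σs^2·s^3 = 62174, Σs^3·s^3 = 548524.
Right-hand side: Σs^2·g = -208510, Σs^3·g = -1831490.
Eliminating b: 548524·(row 1) − 62174·(row 2) gives 164948076·m = 548524·(-208510) − 62174·(-1831490) = -501679980, so m = -1548395/509099.
Then b = ((-1831490) − 62174·(-1548395/509099))/548524 = -1524345/509099.
At s = 1: ĝ = (-1548395/509099)·(1) + (-1524345/509099)·(1) = -3072740/509099.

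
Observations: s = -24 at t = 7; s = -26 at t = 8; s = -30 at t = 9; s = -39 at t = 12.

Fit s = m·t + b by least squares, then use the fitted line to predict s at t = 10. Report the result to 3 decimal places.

ŝ = -32.821

From the data, Σt·t = 338, Σt = 36, Σ1 = 4.
And Σt·s = -1114, Σs = -119.
AᵀA·[m, b]ᵀ = Aᵀs becomes [[338, 36]; [36, 4]]·[m, b]ᵀ = [-1114, -119]ᵀ.
Eliminating b: 4·(row 1) − 36·(row 2) gives 56·m = 4·(-1114) − 36·(-119) = -172, so m = -43/14.
Then b = ((-119) − 36·(-43/14))/4 = -59/28.
At t = 10: ŝ = (-43/14)·(10) + (-59/28)·(1) = -919/28.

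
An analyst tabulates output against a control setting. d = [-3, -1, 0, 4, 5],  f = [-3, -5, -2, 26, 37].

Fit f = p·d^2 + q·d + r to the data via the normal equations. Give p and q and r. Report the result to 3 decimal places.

From the data, Σd^2·d^2 = 963, Σd^2·d = 161, Σd^2 = 51, Σd·d = 51, Σd = 5, Σ1 = 5.
For Xᵀf: Σd^2·f = 1309, Σd·f = 303, Σf = 53.
Inverting the 3×3 Gram matrix, [p, q, r]ᵀ = [613/646, 2045/646, -725/323]ᵀ.

p = 0.949, q = 3.166, r = -2.245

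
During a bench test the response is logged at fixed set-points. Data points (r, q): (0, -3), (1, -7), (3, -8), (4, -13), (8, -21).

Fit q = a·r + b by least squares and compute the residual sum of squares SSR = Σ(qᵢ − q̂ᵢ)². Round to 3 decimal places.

MᵀM·[a, b]ᵀ = Mᵀq reads: 90·a + 16·b = -251;  16·a + 5·b = -52.
Δ = 90·5 − 16² = 194.
a = ((-251)·5 − 16·(-52))/194 = -423/194; b = (90·(-52) − 16·(-251))/194 = -332/97.
Residuals: 41/97, -271/194, 381/194, -83/97, -13/97; SSR = 1307/194.

SSR = 6.737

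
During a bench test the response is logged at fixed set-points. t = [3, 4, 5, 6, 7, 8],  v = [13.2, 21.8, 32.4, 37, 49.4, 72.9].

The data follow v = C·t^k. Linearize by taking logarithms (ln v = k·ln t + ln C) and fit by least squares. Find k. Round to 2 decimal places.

Taking logs, ln v = k·ln t + ln C, so regress ln v on ln t.
XᵀX = [[17.0401, 9.9115]; [9.9115, 6]], rhs = [35.6827, 20.9402]ᵀ  (here Σln t = 9.9115, Σ(ln t)² = 17.0401, Σln v = 20.9402, Σln t·ln v = 35.6827).
Δ = 17.0401·6 − (9.9115)² = 4.0036; k = (35.6827·6 − 9.9115·20.9402)/4.0036 = 1.63554, ln C = (17.0401·20.9402 − 9.9115·35.6827)/4.0036 = 0.78827.

k = 1.64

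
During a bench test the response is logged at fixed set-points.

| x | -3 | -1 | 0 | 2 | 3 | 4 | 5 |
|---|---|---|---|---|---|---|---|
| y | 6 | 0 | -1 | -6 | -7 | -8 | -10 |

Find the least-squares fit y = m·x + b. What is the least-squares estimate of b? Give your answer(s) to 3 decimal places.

The normal system MᵀM·[m, b]ᵀ = Mᵀy is [[64, 10]; [10, 7]]·[m, b]ᵀ = [-133, -26]ᵀ.
det = 64·7 − 10² = 348.
m = ((-133)·7 − 10·(-26))/348 = -671/348; b = (64·(-26) − 10·(-133))/348 = -167/174.

b = -0.960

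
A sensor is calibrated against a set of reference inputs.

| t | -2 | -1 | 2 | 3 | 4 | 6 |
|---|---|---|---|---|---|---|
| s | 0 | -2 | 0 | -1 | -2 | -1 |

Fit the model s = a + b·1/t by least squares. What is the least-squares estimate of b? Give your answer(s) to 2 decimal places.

With design matrix M, MᵀM = [[6, -1/4]; [-1/4, 245/144]] and Mᵀs = [-6, 1]ᵀ.
det = 6·(245/144) − (-1/4)² = 487/48.
a = ((-6)·(245/144) − (-1/4)·1)/(487/48) = -478/487; b = (6·1 − (-1/4)·(-6))/(487/48) = 216/487.

b = 0.44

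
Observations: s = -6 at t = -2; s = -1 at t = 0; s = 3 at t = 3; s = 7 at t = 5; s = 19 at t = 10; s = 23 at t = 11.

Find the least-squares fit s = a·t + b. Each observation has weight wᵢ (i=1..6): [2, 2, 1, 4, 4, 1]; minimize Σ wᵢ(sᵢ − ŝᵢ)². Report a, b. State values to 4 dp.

a = 2.1042, b = -2.2351

The normal system MᵀWM·[a, b]ᵀ = MᵀWs is [[638, 70]; [70, 14]]·[a, b]ᵀ = [1186, 116]ᵀ.
det = 638·14 − 70² = 4032.
a = (1186·14 − 70·116)/4032 = 101/48; b = (638·116 − 70·1186)/4032 = -751/336.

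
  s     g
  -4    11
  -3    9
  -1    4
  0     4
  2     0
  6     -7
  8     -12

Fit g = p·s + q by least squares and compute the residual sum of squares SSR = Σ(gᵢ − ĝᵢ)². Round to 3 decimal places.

With design matrix M, MᵀM = [[130, 8]; [8, 7]] and Mᵀg = [-213, 9]ᵀ.
Δ = 130·7 − 8² = 846.
p = ((-213)·7 − 8·9)/846 = -521/282; q = (130·9 − 8·(-213))/846 = 479/141.
Residuals: 10/47, 17/282, -117/94, 85/141, 14/47, 97/141, -29/47; SSR = 273/94.

SSR = 2.904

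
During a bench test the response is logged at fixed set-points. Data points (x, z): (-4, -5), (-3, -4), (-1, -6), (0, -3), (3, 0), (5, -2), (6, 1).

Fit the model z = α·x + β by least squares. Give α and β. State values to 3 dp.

Sums needed: Σx·x = 96, Σx = 6, Σ1 = 7.
Moment sums: Σx·z = 34, Σz = -19.
So AᵀA·[α, β]ᵀ = Aᵀz: [[96, 6]; [6, 7]]·[α, β]ᵀ = [34, -19]ᵀ.
Determinant 96·7 − 6² = 636.
α = (34·7 − 6·(-19))/636 = 88/159; β = (96·(-19) − 6·34)/636 = -169/53.

α = 0.553, β = -3.189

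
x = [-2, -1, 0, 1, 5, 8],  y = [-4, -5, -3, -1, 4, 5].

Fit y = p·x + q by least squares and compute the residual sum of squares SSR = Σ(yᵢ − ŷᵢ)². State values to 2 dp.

From the data, Σx·x = 95, Σx = 11, Σ1 = 6.
Moment sums: Σx·y = 72, Σy = -4.
AᵀA·[p, q]ᵀ = Aᵀy becomes [[95, 11]; [11, 6]]·[p, q]ᵀ = [72, -4]ᵀ.
det = 95·6 − 11² = 449.
p = (72·6 − 11·(-4))/449 = 476/449; q = (95·(-4) − 11·72)/449 = -1172/449.
Residuals: 328/449, -597/449, -175/449, 247/449, 588/449, -391/449; SSR = 2348/449.

SSR = 5.23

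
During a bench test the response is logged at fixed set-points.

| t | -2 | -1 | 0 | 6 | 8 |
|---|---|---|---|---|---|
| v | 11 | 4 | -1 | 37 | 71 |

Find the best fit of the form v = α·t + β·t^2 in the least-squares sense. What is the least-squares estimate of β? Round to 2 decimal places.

Normal-equation sums: Σt·t = 105, Σt·t^2 = 719, Σt^2·t^2 = 5409.
Right-hand side: Σt·v = 764, Σt^2·v = 5924.
XᵀX·[α, β]ᵀ = Xᵀv becomes [[105, 719]; [719, 5409]]·[α, β]ᵀ = [764, 5924]ᵀ.
Determinant 105·5409 − 719² = 50984.
α = (764·5409 − 719·5924)/50984 = -15860/6373; β = (105·5924 − 719·764)/50984 = 9088/6373.

β = 1.43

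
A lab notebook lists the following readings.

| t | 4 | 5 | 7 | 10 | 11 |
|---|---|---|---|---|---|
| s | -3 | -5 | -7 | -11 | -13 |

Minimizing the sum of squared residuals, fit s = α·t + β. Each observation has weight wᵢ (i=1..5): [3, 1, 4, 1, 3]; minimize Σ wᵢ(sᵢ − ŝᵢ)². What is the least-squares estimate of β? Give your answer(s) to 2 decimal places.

Sums needed: Σwᵢ·t·t = 732, Σwᵢ·t = 88, Σwᵢ·1 = 12.
For AᵀWs: Σwᵢ·t·s = -796, Σwᵢ·s = -92.
det = 732·12 − 88² = 1040.
α = ((-796)·12 − 88·(-92))/1040 = -7/5; β = (732·(-92) − 88·(-796))/1040 = 13/5.

β = 2.60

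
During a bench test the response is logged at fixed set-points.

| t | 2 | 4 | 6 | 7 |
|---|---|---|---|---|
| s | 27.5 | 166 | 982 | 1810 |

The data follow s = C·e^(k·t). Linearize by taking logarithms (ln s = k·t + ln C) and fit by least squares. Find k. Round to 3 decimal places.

With ln sᵢ as the transformed response and tᵢ as the regressor:
Σt = 19.0000, Σ(t)² = 105.0000, Σln s = 22.8168, Σt·ln s = 120.9214.
Equations: 105.0000·k + 19.0000·ln C = 120.9214;  19.0000·k + 4·ln C = 22.8168.
Solving (det = 59.0000): k = 0.85027, ln C = 1.66545.

k = 0.850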